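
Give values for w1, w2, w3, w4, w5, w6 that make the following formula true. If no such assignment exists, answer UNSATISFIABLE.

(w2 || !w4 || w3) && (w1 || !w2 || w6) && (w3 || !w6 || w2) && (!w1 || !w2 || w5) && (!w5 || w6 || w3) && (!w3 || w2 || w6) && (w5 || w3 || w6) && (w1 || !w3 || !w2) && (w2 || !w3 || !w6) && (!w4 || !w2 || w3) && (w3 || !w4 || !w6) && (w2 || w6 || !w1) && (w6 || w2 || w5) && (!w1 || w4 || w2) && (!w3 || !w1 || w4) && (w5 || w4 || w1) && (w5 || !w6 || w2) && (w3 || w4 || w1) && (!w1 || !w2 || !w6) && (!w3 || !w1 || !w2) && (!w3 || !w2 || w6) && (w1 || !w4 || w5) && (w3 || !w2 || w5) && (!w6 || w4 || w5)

Suppose w2 = true.
Suppose w1 = true.
The clause (w5) is unit, so w5 = true.
The clause (!w6) is unit, so w6 = false.
The clause (w3) is unit, so w3 = true.
But (!w3) is also a unit clause — contradiction.
So w1 must be the other value — set w1 = false.
The clause (w6) is unit, so w6 = true.
The clause (!w3) is unit, so w3 = false.
The clause (!w4) is unit, so w4 = false.
But (w4) is also a unit clause — contradiction.
Neither w1 = true nor w1 = false works.
So w2 must be the other value — set w2 = false.
Suppose w4 = false.
The clause (!w1) is unit, so w1 = false.
The clause (w5) is unit, so w5 = true.
The clause (w3) is unit, so w3 = true.
The clause (w6) is unit, so w6 = true.
But (!w6) is also a unit clause — contradiction.
So w4 must be the other value — set w4 = true.
The clause (w3) is unit, so w3 = true.
The clause (w6) is unit, so w6 = true.
But (!w6) is also a unit clause — contradiction.
Neither w4 = true nor w4 = false works.
Neither w2 = true nor w2 = false works.

UNSATISFIABLE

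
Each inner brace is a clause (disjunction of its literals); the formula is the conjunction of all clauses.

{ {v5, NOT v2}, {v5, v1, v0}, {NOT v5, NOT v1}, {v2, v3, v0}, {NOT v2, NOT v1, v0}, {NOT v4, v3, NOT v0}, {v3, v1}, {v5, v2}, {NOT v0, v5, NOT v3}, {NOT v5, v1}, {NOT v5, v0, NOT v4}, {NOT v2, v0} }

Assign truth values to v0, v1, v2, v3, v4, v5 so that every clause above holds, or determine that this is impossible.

UNSATISFIABLE

Case v5 = true:
The clause (NOT v1) is unit, so v1 = false.
Now (v1) is unsatisfied and unit — conflict.
That branch fails; take v5 = false instead.
The clause (NOT v2) is unit, so v2 = false.
Now (v2) is unsatisfied and unit — conflict.
Neither v5 = true nor v5 = false works.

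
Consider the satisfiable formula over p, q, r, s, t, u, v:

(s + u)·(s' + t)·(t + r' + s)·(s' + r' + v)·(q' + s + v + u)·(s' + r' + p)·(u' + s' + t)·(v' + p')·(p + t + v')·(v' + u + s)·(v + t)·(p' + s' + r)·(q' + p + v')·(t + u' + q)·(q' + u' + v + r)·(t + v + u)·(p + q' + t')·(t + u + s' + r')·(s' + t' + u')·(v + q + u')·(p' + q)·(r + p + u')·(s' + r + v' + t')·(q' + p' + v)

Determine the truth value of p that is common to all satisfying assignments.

Suppose p = 1.
(v') alone gives v = 0.
(t) alone gives t = 1.
(q) alone gives q = 1.
That conflicts with the unit clause (q').
So every satisfying assignment has p = False.

False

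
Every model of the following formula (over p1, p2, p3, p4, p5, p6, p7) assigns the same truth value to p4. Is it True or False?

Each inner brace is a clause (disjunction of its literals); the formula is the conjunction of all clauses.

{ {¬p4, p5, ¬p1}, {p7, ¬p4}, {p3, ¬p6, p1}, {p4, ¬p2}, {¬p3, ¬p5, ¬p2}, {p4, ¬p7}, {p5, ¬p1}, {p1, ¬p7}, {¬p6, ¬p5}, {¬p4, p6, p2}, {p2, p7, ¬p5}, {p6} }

False

Suppose p4 = True.
Unit clause (p7) forces p7 = True.
Unit clause (p1) forces p1 = True.
Unit clause (p5) forces p5 = True.
Unit clause (¬p6) forces p6 = False.
But (p6) is also a unit clause — contradiction.
So every satisfying assignment has p4 = False.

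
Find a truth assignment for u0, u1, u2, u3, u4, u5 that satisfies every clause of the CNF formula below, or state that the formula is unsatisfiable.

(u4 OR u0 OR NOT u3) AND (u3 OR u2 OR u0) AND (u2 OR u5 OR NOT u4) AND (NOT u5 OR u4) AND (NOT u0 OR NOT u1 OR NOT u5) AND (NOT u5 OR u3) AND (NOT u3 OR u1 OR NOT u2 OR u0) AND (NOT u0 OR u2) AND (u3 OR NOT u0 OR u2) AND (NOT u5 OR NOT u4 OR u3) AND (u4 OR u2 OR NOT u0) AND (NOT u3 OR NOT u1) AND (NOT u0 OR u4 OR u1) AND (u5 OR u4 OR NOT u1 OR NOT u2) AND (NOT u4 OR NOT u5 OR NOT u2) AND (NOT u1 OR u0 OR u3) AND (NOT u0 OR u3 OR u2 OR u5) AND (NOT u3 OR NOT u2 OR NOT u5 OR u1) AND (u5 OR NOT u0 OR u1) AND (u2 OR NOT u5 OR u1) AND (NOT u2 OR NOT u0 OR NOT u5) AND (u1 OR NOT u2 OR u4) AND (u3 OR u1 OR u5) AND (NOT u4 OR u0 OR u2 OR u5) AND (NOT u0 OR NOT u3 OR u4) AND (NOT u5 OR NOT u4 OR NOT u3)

Branch on u5: set u5 = false.
Branch on u2: set u2 = true.
Branch on u3: set u3 = false.
The clause (u1) is unit, so u1 = true.
The clause (u4) is unit, so u4 = true.
The clause (u0) is unit, so u0 = true.
All clauses are satisfied.

u0: true; u1: true; u2: true; u3: false; u4: true; u5: false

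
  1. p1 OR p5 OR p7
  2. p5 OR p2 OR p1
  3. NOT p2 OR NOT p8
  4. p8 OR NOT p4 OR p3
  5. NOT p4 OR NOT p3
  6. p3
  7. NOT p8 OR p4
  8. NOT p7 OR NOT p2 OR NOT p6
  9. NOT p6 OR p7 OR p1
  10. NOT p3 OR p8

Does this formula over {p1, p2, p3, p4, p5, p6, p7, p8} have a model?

From the singleton clause (p3), p3 = true.
From the singleton clause (NOT p4), p4 = false.
From the singleton clause (NOT p8), p8 = false.
But (p8) is also a unit clause — contradiction.
No assignment satisfies every clause.

No, unsatisfiable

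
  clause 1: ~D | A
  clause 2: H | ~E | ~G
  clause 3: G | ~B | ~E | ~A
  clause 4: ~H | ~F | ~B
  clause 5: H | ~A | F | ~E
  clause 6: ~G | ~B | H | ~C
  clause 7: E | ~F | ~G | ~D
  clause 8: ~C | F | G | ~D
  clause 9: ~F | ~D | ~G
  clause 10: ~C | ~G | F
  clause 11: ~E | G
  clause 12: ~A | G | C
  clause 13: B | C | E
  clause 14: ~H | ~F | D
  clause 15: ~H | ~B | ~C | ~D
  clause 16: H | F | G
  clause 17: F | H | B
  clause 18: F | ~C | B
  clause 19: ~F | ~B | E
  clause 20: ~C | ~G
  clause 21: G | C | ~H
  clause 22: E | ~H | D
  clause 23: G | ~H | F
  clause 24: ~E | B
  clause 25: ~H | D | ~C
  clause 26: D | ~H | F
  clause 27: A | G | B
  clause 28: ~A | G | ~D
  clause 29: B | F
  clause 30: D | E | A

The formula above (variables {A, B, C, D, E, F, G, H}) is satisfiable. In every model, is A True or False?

Suppose A = 0.
Unit clause (~D) forces D = 0.
Unit clause (E) forces E = 1.
Unit clause (G) forces G = 1.
Unit clause (H) forces H = 1.
Unit clause (~F) forces F = 0.
Now (F) is unsatisfied and unit — conflict.
So every satisfying assignment has A = True.

True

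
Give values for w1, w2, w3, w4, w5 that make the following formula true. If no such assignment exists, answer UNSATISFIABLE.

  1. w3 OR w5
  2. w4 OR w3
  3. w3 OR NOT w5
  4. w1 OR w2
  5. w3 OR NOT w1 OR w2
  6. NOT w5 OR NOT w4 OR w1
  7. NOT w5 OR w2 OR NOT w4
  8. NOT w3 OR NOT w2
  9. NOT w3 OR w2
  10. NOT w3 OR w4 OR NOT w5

UNSATISFIABLE

Case w3 = true:
Unit clause (NOT w2) forces w2 = false.
But (w2) is also a unit clause — contradiction.
That branch fails; take w3 = false instead.
Unit clause (w5) forces w5 = true.
But (NOT w5) is also a unit clause — contradiction.
Both values of w3 lead to a conflict.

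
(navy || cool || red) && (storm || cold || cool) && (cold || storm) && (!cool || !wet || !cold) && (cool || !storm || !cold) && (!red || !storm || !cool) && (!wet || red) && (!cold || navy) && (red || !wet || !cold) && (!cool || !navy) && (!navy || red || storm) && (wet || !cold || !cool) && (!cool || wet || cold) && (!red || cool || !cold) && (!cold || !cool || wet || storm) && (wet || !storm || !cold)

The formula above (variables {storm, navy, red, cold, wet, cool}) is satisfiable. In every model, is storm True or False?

True

Suppose storm = false.
Unit clause (cold) forces cold = true.
Unit clause (navy) forces navy = true.
Unit clause (!cool) forces cool = false.
Unit clause (red) forces red = true.
That conflicts with the unit clause (!red).
So every satisfying assignment has storm = True.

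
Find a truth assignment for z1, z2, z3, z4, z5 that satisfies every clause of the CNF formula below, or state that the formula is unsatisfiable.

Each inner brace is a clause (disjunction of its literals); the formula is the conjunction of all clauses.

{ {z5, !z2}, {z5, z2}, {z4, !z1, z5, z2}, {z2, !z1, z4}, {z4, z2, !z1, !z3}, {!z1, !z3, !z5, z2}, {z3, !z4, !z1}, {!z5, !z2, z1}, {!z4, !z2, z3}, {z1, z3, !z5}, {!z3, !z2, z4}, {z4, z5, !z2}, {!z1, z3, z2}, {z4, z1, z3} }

z1 ↦ false; z2 ↦ false; z3 ↦ true; z4 ↦ false; z5 ↦ true

Try z5 = true.
Try z2 = false.
Try z1 = false.
Unit clause (z3) forces z3 = true.
Every clause is now satisfied; z4 is unconstrained.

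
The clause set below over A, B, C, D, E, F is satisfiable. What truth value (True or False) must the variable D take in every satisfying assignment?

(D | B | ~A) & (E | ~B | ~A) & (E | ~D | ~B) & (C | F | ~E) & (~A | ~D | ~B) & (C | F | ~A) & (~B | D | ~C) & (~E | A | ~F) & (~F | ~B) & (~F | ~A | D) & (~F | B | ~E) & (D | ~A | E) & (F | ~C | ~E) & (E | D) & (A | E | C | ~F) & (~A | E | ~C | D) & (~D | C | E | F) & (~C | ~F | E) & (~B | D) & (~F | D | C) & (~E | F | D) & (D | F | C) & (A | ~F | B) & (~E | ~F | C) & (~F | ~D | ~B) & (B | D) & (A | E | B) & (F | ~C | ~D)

True

Suppose D = 0.
(E) alone gives E = 1.
(~B) alone gives B = 0.
But (B) is also a unit clause — contradiction.
So every satisfying assignment has D = True.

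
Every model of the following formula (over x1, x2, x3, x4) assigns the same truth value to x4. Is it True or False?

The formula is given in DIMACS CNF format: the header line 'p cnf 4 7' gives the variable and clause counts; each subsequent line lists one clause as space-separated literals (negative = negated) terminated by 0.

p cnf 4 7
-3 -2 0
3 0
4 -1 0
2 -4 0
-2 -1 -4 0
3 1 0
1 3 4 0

Suppose x4 = True.
From the singleton clause (x3), x3 = True.
From the singleton clause (¬x2), x2 = False.
Now (x2) is unsatisfied and unit — conflict.
So every satisfying assignment has x4 = False.

False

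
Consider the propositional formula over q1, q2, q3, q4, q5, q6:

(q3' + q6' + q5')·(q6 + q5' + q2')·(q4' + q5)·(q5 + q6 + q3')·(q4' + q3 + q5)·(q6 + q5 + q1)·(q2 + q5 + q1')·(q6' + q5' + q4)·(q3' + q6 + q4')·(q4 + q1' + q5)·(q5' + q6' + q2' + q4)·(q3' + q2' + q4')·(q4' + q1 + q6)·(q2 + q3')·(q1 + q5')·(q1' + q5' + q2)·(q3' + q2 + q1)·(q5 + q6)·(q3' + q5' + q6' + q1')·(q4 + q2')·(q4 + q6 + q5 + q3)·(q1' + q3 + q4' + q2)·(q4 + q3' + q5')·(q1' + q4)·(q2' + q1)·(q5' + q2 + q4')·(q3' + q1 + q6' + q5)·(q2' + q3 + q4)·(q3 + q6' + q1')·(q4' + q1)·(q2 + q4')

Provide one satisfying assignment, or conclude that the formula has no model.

q1=0, q2=0, q3=0, q4=0, q5=0, q6=1

Try q4 = 0.
(q2') alone gives q2 = 0.
(q3') alone gives q3 = 0.
(q1') alone gives q1 = 0.
(q5') alone gives q5 = 0.
(q6) alone gives q6 = 1.
This assignment satisfies each clause.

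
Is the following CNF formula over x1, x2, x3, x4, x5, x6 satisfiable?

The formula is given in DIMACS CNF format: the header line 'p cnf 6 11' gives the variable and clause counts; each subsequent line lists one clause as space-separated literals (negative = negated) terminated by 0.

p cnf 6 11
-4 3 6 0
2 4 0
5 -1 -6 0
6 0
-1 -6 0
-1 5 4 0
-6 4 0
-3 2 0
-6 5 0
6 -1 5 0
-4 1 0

(x6) alone gives x6 = True.
(¬x1) alone gives x1 = False.
(x4) alone gives x4 = True.
But (¬x4) is also a unit clause — contradiction.
No assignment satisfies every clause.

No, unsatisfiable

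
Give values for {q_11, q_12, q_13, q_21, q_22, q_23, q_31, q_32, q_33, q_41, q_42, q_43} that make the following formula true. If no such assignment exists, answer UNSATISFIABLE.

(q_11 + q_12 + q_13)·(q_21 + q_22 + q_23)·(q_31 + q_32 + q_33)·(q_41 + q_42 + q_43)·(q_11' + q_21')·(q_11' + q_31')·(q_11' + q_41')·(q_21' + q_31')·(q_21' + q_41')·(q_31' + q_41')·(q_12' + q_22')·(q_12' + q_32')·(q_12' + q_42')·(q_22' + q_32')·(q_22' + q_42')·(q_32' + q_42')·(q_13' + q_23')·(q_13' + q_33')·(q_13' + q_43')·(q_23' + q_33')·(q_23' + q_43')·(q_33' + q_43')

Case q_11 = 0:
Case q_12 = 1:
The clause (q_22') is unit, so q_22 = 0.
The clause (q_32') is unit, so q_32 = 0.
The clause (q_42') is unit, so q_42 = 0.
Case q_21 = 1:
The clause (q_31') is unit, so q_31 = 0.
The clause (q_33) is unit, so q_33 = 1.
The clause (q_41') is unit, so q_41 = 0.
The clause (q_43) is unit, so q_43 = 1.
That conflicts with the unit clause (q_43').
That branch fails; take q_21 = 0 instead.
The clause (q_23) is unit, so q_23 = 1.
The clause (q_13') is unit, so q_13 = 0.
The clause (q_33') is unit, so q_33 = 0.
The clause (q_31) is unit, so q_31 = 1.
The clause (q_41') is unit, so q_41 = 0.
The clause (q_43) is unit, so q_43 = 1.
That conflicts with the unit clause (q_43').
Both values of q_21 lead to a conflict.
That branch fails; take q_12 = 0 instead.
The clause (q_13) is unit, so q_13 = 1.
The clause (q_23') is unit, so q_23 = 0.
The clause (q_33') is unit, so q_33 = 0.
The clause (q_43') is unit, so q_43 = 0.
Case q_21 = 1:
The clause (q_31') is unit, so q_31 = 0.
The clause (q_32) is unit, so q_32 = 1.
The clause (q_41') is unit, so q_41 = 0.
The clause (q_42) is unit, so q_42 = 1.
That conflicts with the unit clause (q_42').
That branch fails; take q_21 = 0 instead.
The clause (q_22) is unit, so q_22 = 1.
The clause (q_32') is unit, so q_32 = 0.
The clause (q_31) is unit, so q_31 = 1.
The clause (q_41') is unit, so q_41 = 0.
The clause (q_42) is unit, so q_42 = 1.
That conflicts with the unit clause (q_42').
Both values of q_21 lead to a conflict.
Both values of q_12 lead to a conflict.
That branch fails; take q_11 = 1 instead.
The clause (q_21') is unit, so q_21 = 0.
The clause (q_31') is unit, so q_31 = 0.
The clause (q_41') is unit, so q_41 = 0.
Case q_22 = 1:
The clause (q_12') is unit, so q_12 = 0.
The clause (q_32') is unit, so q_32 = 0.
The clause (q_33) is unit, so q_33 = 1.
The clause (q_42') is unit, so q_42 = 0.
The clause (q_43) is unit, so q_43 = 1.
That conflicts with the unit clause (q_43').
That branch fails; take q_22 = 0 instead.
The clause (q_23) is unit, so q_23 = 1.
The clause (q_13') is unit, so q_13 = 0.
The clause (q_33') is unit, so q_33 = 0.
The clause (q_32) is unit, so q_32 = 1.
The clause (q_12') is unit, so q_12 = 0.
The clause (q_42') is unit, so q_42 = 0.
The clause (q_43) is unit, so q_43 = 1.
That conflicts with the unit clause (q_43').
Both values of q_22 lead to a conflict.
Both values of q_11 lead to a conflict.

UNSATISFIABLE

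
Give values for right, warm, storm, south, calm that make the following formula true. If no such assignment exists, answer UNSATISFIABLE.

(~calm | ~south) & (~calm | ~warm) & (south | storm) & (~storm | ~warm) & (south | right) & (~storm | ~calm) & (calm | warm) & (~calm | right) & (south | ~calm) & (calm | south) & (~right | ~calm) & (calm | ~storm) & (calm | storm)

Try calm = 0.
From the singleton clause (warm), warm = 1.
From the singleton clause (~storm), storm = 0.
But (storm) is also a unit clause — contradiction.
Backtrack on calm: now try calm = 1.
From the singleton clause (~south), south = 0.
But (south) is also a unit clause — contradiction.
Both values of calm lead to a conflict.

UNSATISFIABLE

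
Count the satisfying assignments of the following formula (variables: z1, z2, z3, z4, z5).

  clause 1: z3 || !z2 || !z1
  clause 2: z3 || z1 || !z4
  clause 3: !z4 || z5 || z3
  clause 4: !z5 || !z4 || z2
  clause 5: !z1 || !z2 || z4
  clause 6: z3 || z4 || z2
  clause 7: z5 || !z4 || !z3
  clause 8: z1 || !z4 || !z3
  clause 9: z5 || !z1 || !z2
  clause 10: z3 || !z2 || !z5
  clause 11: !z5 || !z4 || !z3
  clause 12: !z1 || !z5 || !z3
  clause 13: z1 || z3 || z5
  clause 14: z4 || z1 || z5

There are 2^5 = 32 truth assignments over (z1, z2, z3, z4, z5).
Split on z2. With z2 = true, the clauses containing z2 are satisfied and !z2 drops from the rest; 1 of the 2^4 = 16 assignments to the other variables satisfy what remains.
With z2 = false, by the same count on the reduced clause set, 2 assignments work.
(One model: z1=F, z2=F, z3=T, z4=F, z5=T.)
Total: 1 + 2 = 3.

3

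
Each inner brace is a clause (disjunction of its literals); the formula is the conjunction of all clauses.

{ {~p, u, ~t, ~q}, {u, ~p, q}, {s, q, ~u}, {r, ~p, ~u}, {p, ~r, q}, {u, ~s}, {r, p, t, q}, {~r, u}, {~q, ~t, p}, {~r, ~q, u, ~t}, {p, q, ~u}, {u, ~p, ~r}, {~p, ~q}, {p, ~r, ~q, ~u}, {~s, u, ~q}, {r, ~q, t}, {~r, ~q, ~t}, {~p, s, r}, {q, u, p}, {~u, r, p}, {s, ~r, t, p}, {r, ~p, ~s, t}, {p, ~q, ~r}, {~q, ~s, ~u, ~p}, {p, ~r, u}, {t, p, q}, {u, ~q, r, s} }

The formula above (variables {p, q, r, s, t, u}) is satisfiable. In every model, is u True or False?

True

Suppose u = 0.
(~s) alone gives s = 0.
(~r) alone gives r = 0.
(~p) alone gives p = 0.
(q) alone gives q = 1.
Now (~q) is unsatisfied and unit — conflict.
So every satisfying assignment has u = True.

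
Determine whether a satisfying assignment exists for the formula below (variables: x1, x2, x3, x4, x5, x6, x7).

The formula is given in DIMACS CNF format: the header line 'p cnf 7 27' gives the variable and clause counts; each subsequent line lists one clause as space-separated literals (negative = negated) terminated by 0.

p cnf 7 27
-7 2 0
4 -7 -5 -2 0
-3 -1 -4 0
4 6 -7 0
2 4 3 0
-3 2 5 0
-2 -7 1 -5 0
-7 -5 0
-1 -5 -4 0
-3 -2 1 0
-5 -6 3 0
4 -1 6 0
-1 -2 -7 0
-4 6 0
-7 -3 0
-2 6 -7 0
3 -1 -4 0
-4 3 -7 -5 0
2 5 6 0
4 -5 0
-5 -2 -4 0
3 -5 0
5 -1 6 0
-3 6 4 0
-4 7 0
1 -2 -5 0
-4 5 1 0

Branch on x7: set x7 = False.
From the singleton clause (¬x4), x4 = False.
From the singleton clause (¬x5), x5 = False.
Branch on x2: set x2 = True.
Branch on x3: set x3 = False.
Branch on x1: set x1 = True.
From the singleton clause (x6), x6 = True.
All clauses are satisfied.
A satisfying assignment: x1=True,  x2=True,  x3=False,  x4=False,  x5=False,  x6=True,  x7=False.

Satisfiable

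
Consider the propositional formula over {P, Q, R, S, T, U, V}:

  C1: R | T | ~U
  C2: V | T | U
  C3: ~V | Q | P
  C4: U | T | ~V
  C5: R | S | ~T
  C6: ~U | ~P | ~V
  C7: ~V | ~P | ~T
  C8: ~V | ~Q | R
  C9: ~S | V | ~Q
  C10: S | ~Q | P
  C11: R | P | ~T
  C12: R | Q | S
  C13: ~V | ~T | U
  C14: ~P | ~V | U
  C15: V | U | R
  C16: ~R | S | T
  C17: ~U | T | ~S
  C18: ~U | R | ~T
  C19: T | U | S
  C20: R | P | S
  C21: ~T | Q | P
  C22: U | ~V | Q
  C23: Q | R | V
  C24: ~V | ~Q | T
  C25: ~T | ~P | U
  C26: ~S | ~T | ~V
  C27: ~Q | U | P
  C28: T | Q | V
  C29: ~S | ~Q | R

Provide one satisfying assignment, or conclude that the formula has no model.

Try R = 1.
Try S = 0.
From the singleton clause (T), T = 1.
Try V = 0.
Try Q = 1.
From the singleton clause (P), P = 1.
From the singleton clause (U), U = 1.
This assignment satisfies each clause.

P ↦ 1; Q ↦ 1; R ↦ 1; S ↦ 0; T ↦ 1; U ↦ 1; V ↦ 0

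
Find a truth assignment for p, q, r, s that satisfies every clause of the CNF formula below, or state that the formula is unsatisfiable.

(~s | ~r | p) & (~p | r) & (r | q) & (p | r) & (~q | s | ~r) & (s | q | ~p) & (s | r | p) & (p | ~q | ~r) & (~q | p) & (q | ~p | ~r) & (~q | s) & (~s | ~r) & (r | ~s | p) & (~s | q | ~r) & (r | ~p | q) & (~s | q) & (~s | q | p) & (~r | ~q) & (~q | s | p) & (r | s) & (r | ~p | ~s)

Case p = 0:
The clause (r) is unit, so r = 1.
The clause (~s) is unit, so s = 0.
The clause (~q) is unit, so q = 0.
Every clause now holds.

p: 0,  q: 0,  r: 1,  s: 0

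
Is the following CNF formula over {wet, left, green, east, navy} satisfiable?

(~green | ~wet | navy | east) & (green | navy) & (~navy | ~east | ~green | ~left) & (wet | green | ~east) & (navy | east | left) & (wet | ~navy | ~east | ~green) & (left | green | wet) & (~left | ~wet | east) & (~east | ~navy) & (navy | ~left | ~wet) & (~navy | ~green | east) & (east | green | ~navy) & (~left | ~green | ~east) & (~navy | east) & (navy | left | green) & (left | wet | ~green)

Satisfiable

Case green = 1:
Case east = 0:
Unit clause (~navy) forces navy = 0.
Unit clause (~wet) forces wet = 0.
Unit clause (left) forces left = 1.
All clauses are satisfied.
A satisfying assignment: wet=0; left=1; green=1; east=0; navy=0.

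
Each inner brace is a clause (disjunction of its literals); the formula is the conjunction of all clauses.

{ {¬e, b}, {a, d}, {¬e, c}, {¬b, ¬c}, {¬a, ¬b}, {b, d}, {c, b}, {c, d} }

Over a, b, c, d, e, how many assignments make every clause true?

3

There are 2^5 = 32 truth assignments over (a, b, c, d, e).
Split on b. With b = True, the clauses containing b are satisfied and ¬b drops from the rest; 1 of the 2^4 = 16 assignments to the other variables satisfy what remains.
With b = False, by the same count on the reduced clause set, 2 assignments work.
Total: 1 + 2 = 3.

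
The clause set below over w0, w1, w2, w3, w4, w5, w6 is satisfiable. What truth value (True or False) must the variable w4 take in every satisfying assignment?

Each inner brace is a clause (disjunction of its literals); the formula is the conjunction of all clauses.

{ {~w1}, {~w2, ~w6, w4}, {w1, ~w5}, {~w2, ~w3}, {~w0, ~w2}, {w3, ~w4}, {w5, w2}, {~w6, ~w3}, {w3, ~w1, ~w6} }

Suppose w4 = 1.
(~w1) alone gives w1 = 0.
(~w5) alone gives w5 = 0.
(w3) alone gives w3 = 1.
(~w2) alone gives w2 = 0.
But (w2) is also a unit clause — contradiction.
So every satisfying assignment has w4 = False.

False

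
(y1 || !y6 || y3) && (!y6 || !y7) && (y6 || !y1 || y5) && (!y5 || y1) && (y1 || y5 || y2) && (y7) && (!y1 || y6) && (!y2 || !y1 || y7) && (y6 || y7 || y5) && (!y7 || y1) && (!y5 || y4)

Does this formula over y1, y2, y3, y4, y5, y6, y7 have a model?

The clause (y7) is unit, so y7 = true.
The clause (!y6) is unit, so y6 = false.
The clause (!y1) is unit, so y1 = false.
But (y1) is also a unit clause — contradiction.
No assignment satisfies every clause.

No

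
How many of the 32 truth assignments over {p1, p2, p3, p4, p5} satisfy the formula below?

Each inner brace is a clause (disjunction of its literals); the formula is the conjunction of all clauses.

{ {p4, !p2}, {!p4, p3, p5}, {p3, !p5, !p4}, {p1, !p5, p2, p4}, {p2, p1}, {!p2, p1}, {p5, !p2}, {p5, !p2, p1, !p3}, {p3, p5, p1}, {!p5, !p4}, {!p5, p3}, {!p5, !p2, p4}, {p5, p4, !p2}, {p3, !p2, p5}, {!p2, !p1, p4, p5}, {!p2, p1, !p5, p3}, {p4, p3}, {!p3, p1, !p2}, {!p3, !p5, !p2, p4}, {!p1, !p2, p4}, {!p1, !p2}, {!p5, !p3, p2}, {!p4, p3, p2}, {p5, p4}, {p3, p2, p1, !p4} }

There are 2^5 = 32 truth assignments over (p1, p2, p3, p4, p5).
Split on p5. With p5 = true, the clauses containing p5 are satisfied and !p5 drops from the rest; 0 of the 2^4 = 16 assignments to the other variables satisfy what remains.
With p5 = false, by the same count on the reduced clause set, 1 assignment works.
Total: 0 + 1 = 1.

1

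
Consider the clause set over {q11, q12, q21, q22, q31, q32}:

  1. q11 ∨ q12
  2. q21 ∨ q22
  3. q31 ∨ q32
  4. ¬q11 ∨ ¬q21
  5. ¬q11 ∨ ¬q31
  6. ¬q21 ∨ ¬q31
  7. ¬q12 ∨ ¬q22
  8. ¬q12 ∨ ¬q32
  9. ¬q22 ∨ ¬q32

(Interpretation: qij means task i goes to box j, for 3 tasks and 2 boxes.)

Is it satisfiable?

Suppose q11 = True.
From the singleton clause (¬q21), q21 = False.
From the singleton clause (q22), q22 = True.
From the singleton clause (¬q31), q31 = False.
From the singleton clause (q32), q32 = True.
Now (¬q32) is unsatisfied and unit — conflict.
Undo q11 and try q11 = False.
From the singleton clause (q12), q12 = True.
From the singleton clause (¬q22), q22 = False.
From the singleton clause (q21), q21 = True.
From the singleton clause (¬q31), q31 = False.
From the singleton clause (q32), q32 = True.
Now (¬q32) is unsatisfied and unit — conflict.
Either choice for q11 ends in contradiction.
No assignment satisfies every clause.

Unsatisfiable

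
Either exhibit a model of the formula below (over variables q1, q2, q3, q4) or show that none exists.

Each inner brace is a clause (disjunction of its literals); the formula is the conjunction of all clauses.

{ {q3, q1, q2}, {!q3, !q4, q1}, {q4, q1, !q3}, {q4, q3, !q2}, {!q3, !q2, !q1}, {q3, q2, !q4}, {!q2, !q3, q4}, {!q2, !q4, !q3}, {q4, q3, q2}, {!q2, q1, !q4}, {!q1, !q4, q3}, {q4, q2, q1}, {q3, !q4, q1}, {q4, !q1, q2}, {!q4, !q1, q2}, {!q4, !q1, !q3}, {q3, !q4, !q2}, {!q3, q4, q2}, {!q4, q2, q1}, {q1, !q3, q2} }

Suppose q3 = true.
Suppose q4 = false.
From the singleton clause (q1), q1 = true.
From the singleton clause (!q2), q2 = false.
But (q2) is also a unit clause — contradiction.
Undo q4 and try q4 = true.
From the singleton clause (q1), q1 = true.
But (!q1) is also a unit clause — contradiction.
Neither q4 = true nor q4 = false works.
Undo q3 and try q3 = false.
Suppose q1 = true.
From the singleton clause (!q4), q4 = false.
From the singleton clause (!q2), q2 = false.
But (q2) is also a unit clause — contradiction.
Undo q1 and try q1 = false.
From the singleton clause (q2), q2 = true.
From the singleton clause (q4), q4 = true.
But (!q4) is also a unit clause — contradiction.
Neither q1 = true nor q1 = false works.
Neither q3 = true nor q3 = false works.

UNSATISFIABLE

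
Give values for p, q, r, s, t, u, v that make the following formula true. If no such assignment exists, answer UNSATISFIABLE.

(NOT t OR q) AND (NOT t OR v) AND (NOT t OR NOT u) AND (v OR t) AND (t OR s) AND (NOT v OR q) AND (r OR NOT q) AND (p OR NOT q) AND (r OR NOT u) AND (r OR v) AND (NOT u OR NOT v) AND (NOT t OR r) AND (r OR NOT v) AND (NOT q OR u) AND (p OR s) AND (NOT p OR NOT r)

UNSATISFIABLE

Case t = false:
From the singleton clause (v), v = true.
From the singleton clause (s), s = true.
From the singleton clause (q), q = true.
From the singleton clause (r), r = true.
From the singleton clause (p), p = true.
Now (NOT p) is unsatisfied and unit — conflict.
Backtrack on t: now try t = true.
From the singleton clause (q), q = true.
From the singleton clause (v), v = true.
From the singleton clause (NOT u), u = false.
Now (u) is unsatisfied and unit — conflict.
Neither t = true nor t = false works.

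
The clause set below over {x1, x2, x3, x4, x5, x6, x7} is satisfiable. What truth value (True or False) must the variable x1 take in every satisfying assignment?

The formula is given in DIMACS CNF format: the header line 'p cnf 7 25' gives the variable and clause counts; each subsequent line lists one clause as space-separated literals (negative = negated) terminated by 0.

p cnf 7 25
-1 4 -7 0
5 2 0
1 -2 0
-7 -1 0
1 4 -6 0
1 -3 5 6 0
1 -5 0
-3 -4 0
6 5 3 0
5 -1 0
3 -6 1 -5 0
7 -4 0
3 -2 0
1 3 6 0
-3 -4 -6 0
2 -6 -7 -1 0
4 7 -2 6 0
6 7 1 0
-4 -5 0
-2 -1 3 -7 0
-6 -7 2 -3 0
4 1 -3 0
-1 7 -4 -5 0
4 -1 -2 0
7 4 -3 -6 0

True

Suppose x1 = False.
Unit clause (¬x2) forces x2 = False.
Unit clause (x5) forces x5 = True.
That conflicts with the unit clause (¬x5).
So every satisfying assignment has x1 = True.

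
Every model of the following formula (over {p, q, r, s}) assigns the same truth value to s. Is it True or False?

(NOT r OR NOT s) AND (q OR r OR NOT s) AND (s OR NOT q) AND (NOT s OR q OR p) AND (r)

Suppose s = true.
Unit clause (NOT r) forces r = false.
That conflicts with the unit clause (r).
So every satisfying assignment has s = False.

False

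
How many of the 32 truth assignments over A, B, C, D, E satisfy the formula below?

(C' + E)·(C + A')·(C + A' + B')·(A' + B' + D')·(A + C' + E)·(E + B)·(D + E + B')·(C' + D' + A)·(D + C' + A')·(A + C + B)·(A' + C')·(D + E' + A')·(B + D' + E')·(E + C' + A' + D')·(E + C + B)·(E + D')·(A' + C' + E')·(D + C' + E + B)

4

There are 2^5 = 32 truth assignments over (A, B, C, D, E).
Split on B. With B = 1, the clauses containing B are satisfied and B' drops from the rest; 3 of the 2^4 = 16 assignments to the other variables satisfy what remains.
With B = 0, by the same count on the reduced clause set, 1 assignment works.
(One model: A=F, B=F, C=T, D=F, E=T.)
Total: 3 + 1 = 4.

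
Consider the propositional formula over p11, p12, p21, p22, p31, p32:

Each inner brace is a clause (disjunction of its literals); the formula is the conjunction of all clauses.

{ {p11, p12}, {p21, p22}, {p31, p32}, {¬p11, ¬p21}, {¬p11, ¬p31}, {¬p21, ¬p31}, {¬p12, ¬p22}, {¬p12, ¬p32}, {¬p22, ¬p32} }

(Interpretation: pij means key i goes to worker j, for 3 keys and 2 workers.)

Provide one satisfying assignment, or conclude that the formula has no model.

Branch on p11: set p11 = True.
Unit clause (¬p21) forces p21 = False.
Unit clause (p22) forces p22 = True.
Unit clause (¬p31) forces p31 = False.
Unit clause (p32) forces p32 = True.
But (¬p32) is also a unit clause — contradiction.
So p11 must be the other value — set p11 = False.
Unit clause (p12) forces p12 = True.
Unit clause (¬p22) forces p22 = False.
Unit clause (p21) forces p21 = True.
Unit clause (¬p31) forces p31 = False.
Unit clause (p32) forces p32 = True.
But (¬p32) is also a unit clause — contradiction.
Either choice for p11 ends in contradiction.

UNSATISFIABLE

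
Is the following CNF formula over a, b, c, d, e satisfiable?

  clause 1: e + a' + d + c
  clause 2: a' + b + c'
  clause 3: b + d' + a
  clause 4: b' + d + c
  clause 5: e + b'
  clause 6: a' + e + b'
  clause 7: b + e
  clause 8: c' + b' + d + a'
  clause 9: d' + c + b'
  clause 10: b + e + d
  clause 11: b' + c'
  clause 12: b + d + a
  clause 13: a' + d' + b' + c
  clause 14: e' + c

Suppose e = 1.
(c) alone gives c = 1.
(b') alone gives b = 0.
(a') alone gives a = 0.
(d') alone gives d = 0.
That conflicts with the unit clause (d).
So e must be the other value — set e = 0.
(b') alone gives b = 0.
That conflicts with the unit clause (b).
Neither e = 1 nor e = 0 works.
No assignment satisfies every clause.

Unsatisfiable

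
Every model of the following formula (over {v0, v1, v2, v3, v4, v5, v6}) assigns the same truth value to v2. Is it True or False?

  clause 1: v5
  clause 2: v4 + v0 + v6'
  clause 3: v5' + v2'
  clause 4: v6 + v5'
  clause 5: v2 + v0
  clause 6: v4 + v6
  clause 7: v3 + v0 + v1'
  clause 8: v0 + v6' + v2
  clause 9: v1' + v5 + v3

False

Suppose v2 = 1.
From the singleton clause (v5), v5 = 1.
But (v5') is also a unit clause — contradiction.
So every satisfying assignment has v2 = False.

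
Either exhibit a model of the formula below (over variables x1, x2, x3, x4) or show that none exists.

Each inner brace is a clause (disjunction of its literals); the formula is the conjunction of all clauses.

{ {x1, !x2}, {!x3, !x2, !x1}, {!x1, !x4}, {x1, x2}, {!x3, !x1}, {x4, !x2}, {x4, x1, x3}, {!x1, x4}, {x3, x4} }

UNSATISFIABLE

Suppose x1 = true.
(!x4) alone gives x4 = false.
But (x4) is also a unit clause — contradiction.
So x1 must be the other value — set x1 = false.
(!x2) alone gives x2 = false.
But (x2) is also a unit clause — contradiction.
Either choice for x1 ends in contradiction.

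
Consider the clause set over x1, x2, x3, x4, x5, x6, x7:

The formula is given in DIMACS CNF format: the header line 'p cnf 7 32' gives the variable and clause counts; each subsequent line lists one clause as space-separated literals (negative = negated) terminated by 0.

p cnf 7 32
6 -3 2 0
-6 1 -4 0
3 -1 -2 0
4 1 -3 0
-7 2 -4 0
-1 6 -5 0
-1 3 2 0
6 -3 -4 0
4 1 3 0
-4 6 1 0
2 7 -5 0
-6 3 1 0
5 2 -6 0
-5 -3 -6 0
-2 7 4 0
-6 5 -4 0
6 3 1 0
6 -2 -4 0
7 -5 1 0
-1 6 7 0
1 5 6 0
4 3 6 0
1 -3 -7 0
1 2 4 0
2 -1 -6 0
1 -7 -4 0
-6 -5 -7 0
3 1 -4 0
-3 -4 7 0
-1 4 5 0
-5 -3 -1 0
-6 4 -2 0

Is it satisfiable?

No, unsatisfiable

Try x6 = True.
Try x1 = True.
Unit clause (x2) forces x2 = True.
Unit clause (x3) forces x3 = True.
Unit clause (¬x5) forces x5 = False.
Unit clause (¬x4) forces x4 = False.
Now (x4) is unsatisfied and unit — conflict.
Backtrack on x1: now try x1 = False.
Unit clause (¬x4) forces x4 = False.
Unit clause (¬x3) forces x3 = False.
Now (x3) is unsatisfied and unit — conflict.
Both values of x1 lead to a conflict.
Backtrack on x6: now try x6 = False.
Try x3 = False.
Unit clause (x1) forces x1 = True.
Unit clause (¬x2) forces x2 = False.
Now (x2) is unsatisfied and unit — conflict.
Backtrack on x3: now try x3 = True.
Unit clause (x2) forces x2 = True.
Unit clause (¬x4) forces x4 = False.
Unit clause (x1) forces x1 = True.
Unit clause (¬x5) forces x5 = False.
Now (x5) is unsatisfied and unit — conflict.
Both values of x3 lead to a conflict.
Both values of x6 lead to a conflict.
No assignment satisfies every clause.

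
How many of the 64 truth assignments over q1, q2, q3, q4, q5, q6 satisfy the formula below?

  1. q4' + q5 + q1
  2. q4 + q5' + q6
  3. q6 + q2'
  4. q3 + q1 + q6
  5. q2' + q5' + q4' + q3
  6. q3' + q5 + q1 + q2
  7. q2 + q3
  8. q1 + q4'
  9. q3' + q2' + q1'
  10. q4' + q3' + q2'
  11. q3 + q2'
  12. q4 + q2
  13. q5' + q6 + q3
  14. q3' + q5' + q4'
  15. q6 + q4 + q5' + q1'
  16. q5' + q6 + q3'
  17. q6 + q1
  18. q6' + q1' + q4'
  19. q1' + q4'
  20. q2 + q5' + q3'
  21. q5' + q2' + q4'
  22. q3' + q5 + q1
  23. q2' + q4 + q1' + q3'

There are 2^6 = 64 truth assignments over (q1, q2, q3, q4, q5, q6).
Split on q6. With q6 = 1, the clauses containing q6 are satisfied and q6' drops from the rest; 1 of the 2^5 = 32 assignments to the other variables satisfy what remains.
With q6 = 0, by the same count on the reduced clause set, 0 assignments work.
(One model: q1=F, q2=T, q3=T, q4=F, q5=T, q6=T.)
Total: 1 + 0 = 1.

1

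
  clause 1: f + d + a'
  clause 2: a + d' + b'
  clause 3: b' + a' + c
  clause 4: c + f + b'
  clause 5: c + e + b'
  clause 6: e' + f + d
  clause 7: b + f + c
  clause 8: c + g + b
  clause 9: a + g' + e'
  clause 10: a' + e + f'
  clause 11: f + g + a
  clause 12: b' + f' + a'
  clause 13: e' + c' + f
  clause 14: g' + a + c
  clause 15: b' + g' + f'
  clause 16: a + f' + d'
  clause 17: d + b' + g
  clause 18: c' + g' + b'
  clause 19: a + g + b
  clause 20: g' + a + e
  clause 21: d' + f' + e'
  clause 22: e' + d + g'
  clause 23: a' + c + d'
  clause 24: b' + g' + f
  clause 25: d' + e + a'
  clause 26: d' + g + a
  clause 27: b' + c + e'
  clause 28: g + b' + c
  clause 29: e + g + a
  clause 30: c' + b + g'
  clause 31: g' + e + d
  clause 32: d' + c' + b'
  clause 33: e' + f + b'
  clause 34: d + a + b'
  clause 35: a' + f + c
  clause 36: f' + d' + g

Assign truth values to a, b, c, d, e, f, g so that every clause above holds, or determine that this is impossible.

Branch on f: set f = 1.
Branch on a: set a = 1.
From the singleton clause (e), e = 1.
From the singleton clause (b'), b = 0.
From the singleton clause (d'), d = 0.
From the singleton clause (g'), g = 0.
From the singleton clause (c), c = 1.
This assignment satisfies each clause.

a: 1; b: 0; c: 1; d: 0; e: 1; f: 1; g: 0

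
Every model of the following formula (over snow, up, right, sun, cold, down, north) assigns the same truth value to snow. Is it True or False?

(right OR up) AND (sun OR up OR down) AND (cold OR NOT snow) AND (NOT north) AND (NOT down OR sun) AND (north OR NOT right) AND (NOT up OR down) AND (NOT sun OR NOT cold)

Suppose snow = true.
From the singleton clause (cold), cold = true.
From the singleton clause (NOT north), north = false.
From the singleton clause (NOT right), right = false.
From the singleton clause (up), up = true.
From the singleton clause (down), down = true.
From the singleton clause (sun), sun = true.
That conflicts with the unit clause (NOT sun).
So every satisfying assignment has snow = False.

False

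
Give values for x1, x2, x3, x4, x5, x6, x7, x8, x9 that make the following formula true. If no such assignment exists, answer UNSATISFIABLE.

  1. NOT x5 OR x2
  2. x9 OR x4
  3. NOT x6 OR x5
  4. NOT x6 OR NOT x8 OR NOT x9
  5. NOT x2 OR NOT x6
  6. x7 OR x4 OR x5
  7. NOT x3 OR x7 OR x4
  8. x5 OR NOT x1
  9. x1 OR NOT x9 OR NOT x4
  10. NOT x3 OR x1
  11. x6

UNSATISFIABLE

The clause (x6) is unit, so x6 = true.
The clause (x5) is unit, so x5 = true.
The clause (x2) is unit, so x2 = true.
That conflicts with the unit clause (NOT x2).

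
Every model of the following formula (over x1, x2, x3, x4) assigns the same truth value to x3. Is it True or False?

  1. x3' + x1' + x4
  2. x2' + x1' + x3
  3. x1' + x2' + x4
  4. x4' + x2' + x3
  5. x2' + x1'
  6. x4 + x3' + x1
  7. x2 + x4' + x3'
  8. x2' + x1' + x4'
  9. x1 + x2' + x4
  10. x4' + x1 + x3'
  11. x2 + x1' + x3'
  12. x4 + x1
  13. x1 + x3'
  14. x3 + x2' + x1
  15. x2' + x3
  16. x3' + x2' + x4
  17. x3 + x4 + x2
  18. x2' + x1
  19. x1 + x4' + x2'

Suppose x3 = 1.
The clause (x1) is unit, so x1 = 1.
The clause (x4) is unit, so x4 = 1.
The clause (x2') is unit, so x2 = 0.
But (x2) is also a unit clause — contradiction.
So every satisfying assignment has x3 = False.

False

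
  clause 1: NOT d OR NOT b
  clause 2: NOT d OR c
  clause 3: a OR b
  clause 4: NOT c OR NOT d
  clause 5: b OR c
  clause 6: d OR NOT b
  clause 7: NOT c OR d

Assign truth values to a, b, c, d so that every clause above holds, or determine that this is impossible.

Case d = false:
(NOT b) alone gives b = false.
(a) alone gives a = true.
(c) alone gives c = true.
Now (NOT c) is unsatisfied and unit — conflict.
That branch fails; take d = true instead.
(NOT b) alone gives b = false.
(c) alone gives c = true.
Now (NOT c) is unsatisfied and unit — conflict.
Both values of d lead to a conflict.

UNSATISFIABLE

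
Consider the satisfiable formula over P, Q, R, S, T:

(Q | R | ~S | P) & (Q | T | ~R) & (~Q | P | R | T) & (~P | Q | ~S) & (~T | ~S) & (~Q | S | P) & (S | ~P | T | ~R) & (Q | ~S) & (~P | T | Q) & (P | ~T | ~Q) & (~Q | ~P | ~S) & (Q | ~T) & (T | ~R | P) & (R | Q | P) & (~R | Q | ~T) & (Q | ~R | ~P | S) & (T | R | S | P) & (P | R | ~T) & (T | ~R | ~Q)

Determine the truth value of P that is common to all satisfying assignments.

Suppose P = 0.
Try T = 0.
The clause (~R) is unit, so R = 0.
The clause (~Q) is unit, so Q = 0.
Now (Q) is unsatisfied and unit — conflict.
That branch fails; take T = 1 instead.
The clause (~S) is unit, so S = 0.
The clause (~Q) is unit, so Q = 0.
Now (Q) is unsatisfied and unit — conflict.
Neither T = 1 nor T = 0 works.
So every satisfying assignment has P = True.

True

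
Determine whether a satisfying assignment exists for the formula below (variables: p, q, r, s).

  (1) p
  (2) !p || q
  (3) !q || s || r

The clause (p) is unit, so p = true.
The clause (q) is unit, so q = true.
Try s = true.
All clauses hold; r can take either value.
A satisfying assignment: p ↦ true; q ↦ true; r ↦ true; s ↦ true.

Yes, satisfiable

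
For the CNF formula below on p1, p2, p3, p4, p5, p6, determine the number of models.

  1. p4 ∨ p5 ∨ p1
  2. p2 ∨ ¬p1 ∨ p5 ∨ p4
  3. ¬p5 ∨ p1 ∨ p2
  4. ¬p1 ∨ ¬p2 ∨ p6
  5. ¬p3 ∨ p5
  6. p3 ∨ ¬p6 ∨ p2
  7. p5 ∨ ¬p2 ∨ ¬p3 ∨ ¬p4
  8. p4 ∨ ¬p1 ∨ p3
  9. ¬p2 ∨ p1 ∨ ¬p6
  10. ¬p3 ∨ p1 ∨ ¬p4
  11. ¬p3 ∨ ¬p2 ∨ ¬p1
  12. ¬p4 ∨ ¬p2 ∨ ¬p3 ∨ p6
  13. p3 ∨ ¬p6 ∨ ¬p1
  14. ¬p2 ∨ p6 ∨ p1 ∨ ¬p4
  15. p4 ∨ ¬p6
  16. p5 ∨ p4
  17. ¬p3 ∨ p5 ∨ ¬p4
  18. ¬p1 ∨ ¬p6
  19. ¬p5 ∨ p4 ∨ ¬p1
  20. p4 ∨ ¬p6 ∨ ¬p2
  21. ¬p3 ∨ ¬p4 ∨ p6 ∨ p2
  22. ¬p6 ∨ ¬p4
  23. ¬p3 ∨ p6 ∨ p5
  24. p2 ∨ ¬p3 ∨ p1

There are 2^6 = 64 truth assignments over (p1, p2, p3, p4, p5, p6).
Split on p6. With p6 = True, the clauses containing p6 are satisfied and ¬p6 drops from the rest; 0 of the 2^5 = 32 assignments to the other variables satisfy what remains.
With p6 = False, by the same count on the reduced clause set, 5 assignments work.
(One model: p1=F, p2=F, p3=F, p4=T, p5=F, p6=F.)
Total: 0 + 5 = 5.

5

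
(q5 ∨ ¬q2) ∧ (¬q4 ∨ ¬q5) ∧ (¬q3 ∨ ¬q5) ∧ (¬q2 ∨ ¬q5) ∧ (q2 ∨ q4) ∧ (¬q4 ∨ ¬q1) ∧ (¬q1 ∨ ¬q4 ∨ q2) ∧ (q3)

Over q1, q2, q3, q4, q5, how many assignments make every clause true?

1

There are 2^5 = 32 truth assignments over (q1, q2, q3, q4, q5).
Split on q1. With q1 = True, the clauses containing q1 are satisfied and ¬q1 drops from the rest; 0 of the 2^4 = 16 assignments to the other variables satisfy what remains.
With q1 = False, by the same count on the reduced clause set, 1 assignment works.
(One model: q1=F, q2=F, q3=T, q4=T, q5=F.)
Total: 0 + 1 = 1.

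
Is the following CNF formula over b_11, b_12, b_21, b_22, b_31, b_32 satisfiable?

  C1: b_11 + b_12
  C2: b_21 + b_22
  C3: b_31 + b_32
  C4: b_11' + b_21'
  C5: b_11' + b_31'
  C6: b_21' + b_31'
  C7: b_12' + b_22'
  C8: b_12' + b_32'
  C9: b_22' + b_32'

No, unsatisfiable

Case b_11 = 1:
The clause (b_21') is unit, so b_21 = 0.
The clause (b_22) is unit, so b_22 = 1.
The clause (b_31') is unit, so b_31 = 0.
The clause (b_32) is unit, so b_32 = 1.
Now (b_32') is unsatisfied and unit — conflict.
So b_11 must be the other value — set b_11 = 0.
The clause (b_12) is unit, so b_12 = 1.
The clause (b_22') is unit, so b_22 = 0.
The clause (b_21) is unit, so b_21 = 1.
The clause (b_31') is unit, so b_31 = 0.
The clause (b_32) is unit, so b_32 = 1.
Now (b_32') is unsatisfied and unit — conflict.
Neither b_11 = 1 nor b_11 = 0 works.
No assignment satisfies every clause.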